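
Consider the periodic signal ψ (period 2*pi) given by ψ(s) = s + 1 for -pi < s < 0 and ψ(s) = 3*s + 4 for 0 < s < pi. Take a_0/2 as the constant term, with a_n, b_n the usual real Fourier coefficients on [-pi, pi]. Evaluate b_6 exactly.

-2/3

b_6 = 1/pi ∫_{-pi}^{pi} ψ(s) sin(6*s) ds.
Split the integral at the breakpoints.
Integrating by parts (boundary term plus one more integral), an antiderivative of (s + 1) sin(6*s) is -s*cos(6*s)/6 + sin(6*s)/36 - cos(6*s)/6; evaluating from -pi to 0: ∫_{-pi}^{0} (s + 1) sin(6*s) ds = (-1/6) - (-1/6 + pi/6) = -pi/6.
Integrating by parts (boundary term plus one more integral), an antiderivative of (3*s + 4) sin(6*s) is -s*cos(6*s)/2 + sin(6*s)/12 - 2*cos(6*s)/3; evaluating from 0 to pi: ∫_{0}^{pi} (3*s + 4) sin(6*s) ds = (-pi/2 - 2/3) - (-2/3) = -pi/2.
Summing the pieces and multiplying by (1/pi) gives b_6 = -2/3.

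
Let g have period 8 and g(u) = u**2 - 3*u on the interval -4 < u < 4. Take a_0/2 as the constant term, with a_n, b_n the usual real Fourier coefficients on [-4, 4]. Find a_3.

-64/(9*pi**2)

a_3 = 1/4 ∫_{-4}^{4} g(u) cos(3*pi*u/4) du.
Integrating by parts twice (tabular method), an antiderivative of (u**2 - 3*u) cos(3*pi*u/4) is 4*u**2*sin(3*pi*u/4)/(3*pi) - 4*u*sin(3*pi*u/4)/pi + 32*u*cos(3*pi*u/4)/(9*pi**2) - 128*sin(3*pi*u/4)/(27*pi**3) - 16*cos(3*pi*u/4)/(3*pi**2); evaluating from -4 to 4: ∫_{-4}^{4} (u**2 - 3*u) cos(3*pi*u/4) du = (-80/(9*pi**2)) - (176/(9*pi**2)) = -256/(9*pi**2).
Hence a_3 = (1/4)·(-256/(9*pi**2)) = -64/(9*pi**2).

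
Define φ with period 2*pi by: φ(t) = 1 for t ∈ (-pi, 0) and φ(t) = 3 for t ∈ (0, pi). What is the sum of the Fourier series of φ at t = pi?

t = pi differs from t = -pi by 1 full period(s), and the series is 2*pi-periodic.
At t = -pi the one-sided limits are φ(-pi^-) = 3 and φ(-pi^+) = 1.
By Dirichlet's theorem the series converges to their average, [(3) + (1)]/2 = 2.

2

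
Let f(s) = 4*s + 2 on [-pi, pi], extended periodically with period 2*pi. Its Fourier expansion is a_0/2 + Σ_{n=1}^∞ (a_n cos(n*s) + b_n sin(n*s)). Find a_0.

a_0 = 1/pi ∫_{-pi}^{pi} f(s) ds = 1/pi · (4*pi) = 4.

4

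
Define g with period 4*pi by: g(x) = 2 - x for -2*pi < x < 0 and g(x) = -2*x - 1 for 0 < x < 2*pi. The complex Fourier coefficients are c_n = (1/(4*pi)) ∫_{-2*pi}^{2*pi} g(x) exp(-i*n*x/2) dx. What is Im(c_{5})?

Since g is real-valued, Im(c_{5}) = -(1/(4*pi)) ∫_{-2*pi}^{2*pi} g(x) sin(5*x/2) dx = -b_{5}/2.
Split the integral at the breakpoints.
Integrating by parts (boundary term plus one more integral), an antiderivative of (2 - x) sin(5*x/2) is 2*x*cos(5*x/2)/5 - 4*sin(5*x/2)/25 - 4*cos(5*x/2)/5; evaluating from -2*pi to 0: ∫_{-2*pi}^{0} (2 - x) sin(5*x/2) dx = (-4/5) - (4/5 + 4*pi/5) = -4*pi/5 - 8/5.
Integrating by parts (boundary term plus one more integral), an antiderivative of (-2*x - 1) sin(5*x/2) is 4*x*cos(5*x/2)/5 - 8*sin(5*x/2)/25 + 2*cos(5*x/2)/5; evaluating from 0 to 2*pi: ∫_{0}^{2*pi} (-2*x - 1) sin(5*x/2) dx = (-8*pi/5 - 2/5) - (2/5) = -8*pi/5 - 4/5.
So ∫_{-2*pi}^{2*pi} g(x) sin(5*x/2) dx = -12*pi/5 - 12/5.
Hence Im(c_{5}) = (-1/(4*pi))·(-12*pi/5 - 12/5) = 3*(1 + pi)/(5*pi).

3*(1 + pi)/(5*pi)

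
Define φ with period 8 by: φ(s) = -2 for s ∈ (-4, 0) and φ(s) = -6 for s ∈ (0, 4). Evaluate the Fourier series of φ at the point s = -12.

-4

s = -12 differs from s = 4 by -2 full period(s), and the series is 8-periodic.
At s = 4 the one-sided limits are φ(4^-) = -6 and φ(4^+) = -2.
By Dirichlet's theorem the series converges to their average, [(-6) + (-2)]/2 = -4.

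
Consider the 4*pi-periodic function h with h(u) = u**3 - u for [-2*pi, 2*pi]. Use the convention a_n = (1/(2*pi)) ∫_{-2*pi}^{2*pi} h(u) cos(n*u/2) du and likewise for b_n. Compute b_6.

10/9 - 8*pi**2/3

b_6 = (1/(2*pi)) ∫_{-2*pi}^{2*pi} h(u) sin(3*u) du.
h is odd and sin(3*u) is odd, so the integrand is even and b_6 = 1/pi ∫_0^{2*pi} h(u) sin(3*u) du.
Integrating by parts three times (tabular method), an antiderivative of (u**3 - u) sin(3*u) is -u**3*cos(3*u)/3 + u**2*sin(3*u)/3 + 5*u*cos(3*u)/9 - 5*sin(3*u)/27; evaluating from 0 to 2*pi: ∫_{0}^{2*pi} (u**3 - u) sin(3*u) du = (2*pi*(5 - 12*pi**2)/9) - (0) = 2*pi*(5 - 12*pi**2)/9.
Hence b_6 = (1/pi)·(2*pi*(5 - 12*pi**2)/9) = 10/9 - 8*pi**2/3.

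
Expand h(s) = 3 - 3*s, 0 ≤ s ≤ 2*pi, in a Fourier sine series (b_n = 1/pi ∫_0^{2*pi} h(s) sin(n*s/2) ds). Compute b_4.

b_4 = 1/pi ∫_0^{2*pi} (3 - 3*s) sin(2*s) ds.
Integrating by parts (boundary term plus one more integral), an antiderivative of (3 - 3*s) sin(2*s) is 3*s*cos(2*s)/2 - 3*sin(2*s)/4 - 3*cos(2*s)/2; evaluating from 0 to 2*pi: ∫_{0}^{2*pi} (3 - 3*s) sin(2*s) ds = (-3/2 + 3*pi) - (-3/2) = 3*pi.
Hence b_4 = (1/pi)·(3*pi) = 3.

3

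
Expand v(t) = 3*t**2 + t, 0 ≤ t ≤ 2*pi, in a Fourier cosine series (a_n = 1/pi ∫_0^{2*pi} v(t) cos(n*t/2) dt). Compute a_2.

12

a_2 = 1/pi ∫_0^{2*pi} (3*t**2 + t) cos(t) dt.
Integrating by parts twice (tabular method), an antiderivative of (3*t**2 + t) cos(t) is 3*t**2*sin(t) + t*sin(t) + 6*t*cos(t) - 6*sin(t) + cos(t); evaluating from 0 to 2*pi: ∫_{0}^{2*pi} (3*t**2 + t) cos(t) dt = (1 + 12*pi) - (1) = 12*pi.
Hence a_2 = (1/pi)·(12*pi) = 12.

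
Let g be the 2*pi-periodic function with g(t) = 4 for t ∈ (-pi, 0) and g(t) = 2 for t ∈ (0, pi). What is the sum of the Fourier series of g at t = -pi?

3

t = -pi differs from t = pi by -1 full period(s), and the series is 2*pi-periodic.
At t = pi the one-sided limits are g(pi^-) = 2 and g(pi^+) = 4.
By Dirichlet's theorem the series converges to their average, [(2) + (4)]/2 = 3.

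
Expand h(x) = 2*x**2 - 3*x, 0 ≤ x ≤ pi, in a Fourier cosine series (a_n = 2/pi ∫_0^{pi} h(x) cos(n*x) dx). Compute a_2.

2

a_2 = 2/pi ∫_0^{pi} (2*x**2 - 3*x) cos(2*x) dx.
Integrating by parts twice (tabular method), an antiderivative of (2*x**2 - 3*x) cos(2*x) is x**2*sin(2*x) - 3*x*sin(2*x)/2 + x*cos(2*x) - sin(2*x)/2 - 3*cos(2*x)/4; evaluating from 0 to pi: ∫_{0}^{pi} (2*x**2 - 3*x) cos(2*x) dx = (-3/4 + pi) - (-3/4) = pi.
Hence a_2 = (2/pi)·(pi) = 2.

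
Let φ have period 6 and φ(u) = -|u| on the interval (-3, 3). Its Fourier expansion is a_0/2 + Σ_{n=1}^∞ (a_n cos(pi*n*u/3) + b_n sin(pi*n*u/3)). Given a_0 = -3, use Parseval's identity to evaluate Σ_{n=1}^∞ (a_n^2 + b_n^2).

3/2

Parseval: a_0^2/2 + Σ_{n≥1} (a_n^2+b_n^2) = 1/3 ∫_{-3}^{3} φ(u)^2 du = 6.
Subtract a_0^2/2 = 9/2: Σ (a_n^2+b_n^2) = 3/2.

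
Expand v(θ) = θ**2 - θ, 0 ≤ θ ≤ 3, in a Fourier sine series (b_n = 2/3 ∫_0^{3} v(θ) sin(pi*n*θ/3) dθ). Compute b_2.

-6/pi

b_2 = 2/3 ∫_0^{3} (θ**2 - θ) sin(2*pi*θ/3) dθ.
Integrating by parts twice (tabular method), an antiderivative of (θ**2 - θ) sin(2*pi*θ/3) is -3*θ**2*cos(2*pi*θ/3)/(2*pi) + 9*θ*sin(2*pi*θ/3)/(2*pi**2) + 3*θ*cos(2*pi*θ/3)/(2*pi) - 9*sin(2*pi*θ/3)/(4*pi**2) + 27*cos(2*pi*θ/3)/(4*pi**3); evaluating from 0 to 3: ∫_{0}^{3} (θ**2 - θ) sin(2*pi*θ/3) dθ = (-9/pi + 27/(4*pi**3)) - (27/(4*pi**3)) = -9/pi.
Hence b_2 = (2/3)·(-9/pi) = -6/pi.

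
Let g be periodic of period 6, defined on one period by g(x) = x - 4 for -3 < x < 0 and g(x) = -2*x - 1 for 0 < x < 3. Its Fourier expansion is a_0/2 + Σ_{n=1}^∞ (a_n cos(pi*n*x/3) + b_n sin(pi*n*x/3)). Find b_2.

3/(2*pi)

b_2 = 1/3 ∫_{-3}^{3} g(x) sin(2*pi*x/3) dx.
Split the integral at the breakpoints.
Integrating by parts (boundary term plus one more integral), an antiderivative of (x - 4) sin(2*pi*x/3) is -3*x*cos(2*pi*x/3)/(2*pi) + 9*sin(2*pi*x/3)/(4*pi**2) + 6*cos(2*pi*x/3)/pi; evaluating from -3 to 0: ∫_{-3}^{0} (x - 4) sin(2*pi*x/3) dx = (6/pi) - (21/(2*pi)) = -9/(2*pi).
Integrating by parts (boundary term plus one more integral), an antiderivative of (-2*x - 1) sin(2*pi*x/3) is 3*x*cos(2*pi*x/3)/pi - 9*sin(2*pi*x/3)/(2*pi**2) + 3*cos(2*pi*x/3)/(2*pi); evaluating from 0 to 3: ∫_{0}^{3} (-2*x - 1) sin(2*pi*x/3) dx = (21/(2*pi)) - (3/(2*pi)) = 9/pi.
Summing the pieces and multiplying by (1/3) gives b_2 = 3/(2*pi).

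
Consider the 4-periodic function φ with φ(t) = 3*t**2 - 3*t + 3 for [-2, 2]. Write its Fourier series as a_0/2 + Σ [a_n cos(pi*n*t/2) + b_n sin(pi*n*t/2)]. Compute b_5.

b_5 = 1/2 ∫_{-2}^{2} φ(t) sin(5*pi*t/2) dt.
Integrating by parts twice (tabular method), an antiderivative of (3*t**2 - 3*t + 3) sin(5*pi*t/2) is -6*t**2*cos(5*pi*t/2)/(5*pi) + 24*t*sin(5*pi*t/2)/(25*pi**2) + 6*t*cos(5*pi*t/2)/(5*pi) - 12*sin(5*pi*t/2)/(25*pi**2) - 6*cos(5*pi*t/2)/(5*pi) + 48*cos(5*pi*t/2)/(125*pi**3); evaluating from -2 to 2: ∫_{-2}^{2} (3*t**2 - 3*t + 3) sin(5*pi*t/2) dt = (6*(-8 + 75*pi**2)/(125*pi**3)) - (6*(-8 + 175*pi**2)/(125*pi**3)) = -24/(5*pi).
Hence b_5 = (1/2)·(-24/(5*pi)) = -12/(5*pi).

-12/(5*pi)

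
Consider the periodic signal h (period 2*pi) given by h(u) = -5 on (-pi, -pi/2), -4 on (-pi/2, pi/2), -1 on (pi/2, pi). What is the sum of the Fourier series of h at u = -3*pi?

-3

u = -3*pi differs from u = pi by -2 full period(s), and the series is 2*pi-periodic.
At u = pi the one-sided limits are h(pi^-) = -1 and h(pi^+) = -5.
By Dirichlet's theorem the series converges to their average, [(-1) + (-5)]/2 = -3.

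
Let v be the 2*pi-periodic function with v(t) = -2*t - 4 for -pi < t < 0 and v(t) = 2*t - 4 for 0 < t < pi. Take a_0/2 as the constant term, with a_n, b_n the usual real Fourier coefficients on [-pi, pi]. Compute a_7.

a_7 = 1/pi ∫_{-pi}^{pi} v(t) cos(7*t) dt.
v is even and cos(7*t) is even, so the integrand is even and a_7 = 2/pi ∫_0^{pi} v(t) cos(7*t) dt.
Integrating by parts (boundary term plus one more integral), an antiderivative of (2*t - 4) cos(7*t) is 2*t*sin(7*t)/7 - 4*sin(7*t)/7 + 2*cos(7*t)/49; evaluating from 0 to pi: ∫_{0}^{pi} (2*t - 4) cos(7*t) dt = (-2/49) - (2/49) = -4/49.
Hence a_7 = (2/pi)·(-4/49) = -8/(49*pi).

-8/(49*pi)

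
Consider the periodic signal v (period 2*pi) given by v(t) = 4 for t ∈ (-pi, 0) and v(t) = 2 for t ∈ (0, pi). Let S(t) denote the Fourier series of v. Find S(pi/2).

2

v is continuous at t = pi/2 with value 2, so the series converges to 2 there.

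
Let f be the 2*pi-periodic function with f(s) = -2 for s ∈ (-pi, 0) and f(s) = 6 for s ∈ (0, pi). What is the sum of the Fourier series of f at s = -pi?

At s = -pi the one-sided limits are f(-pi^-) = 6 and f(-pi^+) = -2.
By Dirichlet's theorem the series converges to their average, [(6) + (-2)]/2 = 2.

2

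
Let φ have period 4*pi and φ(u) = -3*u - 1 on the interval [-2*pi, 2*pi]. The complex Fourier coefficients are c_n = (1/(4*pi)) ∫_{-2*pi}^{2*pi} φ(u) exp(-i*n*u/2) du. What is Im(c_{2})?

-3

Since φ is real-valued, Im(c_{2}) = -(1/(4*pi)) ∫_{-2*pi}^{2*pi} φ(u) sin(u) du = -b_{2}/2.
Integrating by parts (boundary term plus one more integral), an antiderivative of (-3*u - 1) sin(u) is 3*u*cos(u) - 3*sin(u) + cos(u); evaluating from -2*pi to 2*pi: ∫_{-2*pi}^{2*pi} (-3*u - 1) sin(u) du = (1 + 6*pi) - (1 - 6*pi) = 12*pi.
Hence Im(c_{2}) = (-1/(4*pi))·(12*pi) = -3.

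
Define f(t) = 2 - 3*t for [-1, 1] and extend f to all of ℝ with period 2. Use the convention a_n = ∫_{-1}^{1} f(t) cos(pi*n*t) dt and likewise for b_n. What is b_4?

3/(2*pi)

b_4 = ∫_{-1}^{1} f(t) sin(4*pi*t) dt.
Integrating by parts (boundary term plus one more integral), an antiderivative of (2 - 3*t) sin(4*pi*t) is 3*t*cos(4*pi*t)/(4*pi) - 3*sin(4*pi*t)/(16*pi**2) - cos(4*pi*t)/(2*pi); evaluating from -1 to 1: ∫_{-1}^{1} (2 - 3*t) sin(4*pi*t) dt = (1/(4*pi)) - (-5/(4*pi)) = 3/(2*pi).
Hence b_4 = 3/(2*pi).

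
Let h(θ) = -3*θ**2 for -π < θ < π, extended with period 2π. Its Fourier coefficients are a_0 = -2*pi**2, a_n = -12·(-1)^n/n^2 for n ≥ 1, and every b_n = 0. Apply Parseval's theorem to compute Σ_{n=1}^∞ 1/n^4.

pi**4/90

Parseval: a_0^2/2 + Σ a_n^2 = (1/π) ∫_{-π}^{π} h(θ)^2 dθ = 18*pi**4/5.
Subtract a_0^2/2 = 2*pi**4: Σ a_n^2 = 8*pi**4/5.
Since a_n^2 = 144/n^4, Σ 1/n^4 = pi**4/90.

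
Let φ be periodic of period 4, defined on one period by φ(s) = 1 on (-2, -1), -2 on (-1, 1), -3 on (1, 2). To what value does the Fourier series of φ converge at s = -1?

-1/2

At s = -1 the one-sided limits are φ(-1^-) = 1 and φ(-1^+) = -2.
By Dirichlet's theorem the series converges to their average, [(1) + (-2)]/2 = -1/2.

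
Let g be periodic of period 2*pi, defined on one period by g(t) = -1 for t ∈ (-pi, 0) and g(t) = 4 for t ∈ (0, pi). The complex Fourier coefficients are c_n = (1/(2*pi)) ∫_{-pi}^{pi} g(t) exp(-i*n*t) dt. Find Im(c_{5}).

-1/pi

Since g is real-valued, Im(c_{5}) = -(1/(2*pi)) ∫_{-pi}^{pi} g(t) sin(5*t) dt = -b_{5}/2.
Split the integral at the breakpoints.
Directly, an antiderivative of (-1) sin(5*t) is cos(5*t)/5; evaluating from -pi to 0: ∫_{-pi}^{0} (-1) sin(5*t) dt = (1/5) - (-1/5) = 2/5.
Directly, an antiderivative of (4) sin(5*t) is -4*cos(5*t)/5; evaluating from 0 to pi: ∫_{0}^{pi} (4) sin(5*t) dt = (4/5) - (-4/5) = 8/5.
So ∫_{-pi}^{pi} g(t) sin(5*t) dt = 2.
Hence Im(c_{5}) = (-1/(2*pi))·(2) = -1/pi.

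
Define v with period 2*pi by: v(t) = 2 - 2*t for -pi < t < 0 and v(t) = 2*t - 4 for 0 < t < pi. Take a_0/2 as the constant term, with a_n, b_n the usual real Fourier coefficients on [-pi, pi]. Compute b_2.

0

b_2 = 1/pi ∫_{-pi}^{pi} v(t) sin(2*t) dt.
Split the integral at the breakpoints.
Integrating by parts (boundary term plus one more integral), an antiderivative of (2 - 2*t) sin(2*t) is t*cos(2*t) - sin(2*t)/2 - cos(2*t); evaluating from -pi to 0: ∫_{-pi}^{0} (2 - 2*t) sin(2*t) dt = (-1) - (-pi - 1) = pi.
Integrating by parts (boundary term plus one more integral), an antiderivative of (2*t - 4) sin(2*t) is -t*cos(2*t) + sin(2*t)/2 + 2*cos(2*t); evaluating from 0 to pi: ∫_{0}^{pi} (2*t - 4) sin(2*t) dt = (2 - pi) - (2) = -pi.
Summing the pieces and multiplying by (1/pi) gives b_2 = 0.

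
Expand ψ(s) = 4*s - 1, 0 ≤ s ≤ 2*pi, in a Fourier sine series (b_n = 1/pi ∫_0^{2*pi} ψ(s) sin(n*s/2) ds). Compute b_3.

4*(-1 + 4*pi)/(3*pi)

b_3 = 1/pi ∫_0^{2*pi} (4*s - 1) sin(3*s/2) ds.
Integrating by parts (boundary term plus one more integral), an antiderivative of (4*s - 1) sin(3*s/2) is -8*s*cos(3*s/2)/3 + 16*sin(3*s/2)/9 + 2*cos(3*s/2)/3; evaluating from 0 to 2*pi: ∫_{0}^{2*pi} (4*s - 1) sin(3*s/2) ds = (-2/3 + 16*pi/3) - (2/3) = -4/3 + 16*pi/3.
Hence b_3 = (1/pi)·(-4/3 + 16*pi/3) = 4*(-1 + 4*pi)/(3*pi).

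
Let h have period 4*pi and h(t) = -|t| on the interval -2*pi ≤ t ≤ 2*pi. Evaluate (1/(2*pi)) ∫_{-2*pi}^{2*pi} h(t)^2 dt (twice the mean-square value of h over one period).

8*pi**2/3

(1/(2*pi)) ∫_{-2*pi}^{2*pi} h(t)^2 dt = (1/(2*pi)) · (16*pi**3/3) = 8*pi**2/3.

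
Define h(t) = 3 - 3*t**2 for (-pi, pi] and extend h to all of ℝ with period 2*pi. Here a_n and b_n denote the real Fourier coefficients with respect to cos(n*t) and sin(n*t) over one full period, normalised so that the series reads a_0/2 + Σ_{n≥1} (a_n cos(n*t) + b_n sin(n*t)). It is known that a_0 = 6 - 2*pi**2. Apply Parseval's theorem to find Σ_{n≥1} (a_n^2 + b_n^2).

Parseval: a_0^2/2 + Σ_{n≥1} (a_n^2+b_n^2) = 1/pi ∫_{-pi}^{pi} h(t)^2 dt = -12*pi**2 + 18 + 18*pi**4/5.
Subtract a_0^2/2 = 2*(3 - pi**2)**2: Σ (a_n^2+b_n^2) = 8*pi**4/5.

8*pi**4/5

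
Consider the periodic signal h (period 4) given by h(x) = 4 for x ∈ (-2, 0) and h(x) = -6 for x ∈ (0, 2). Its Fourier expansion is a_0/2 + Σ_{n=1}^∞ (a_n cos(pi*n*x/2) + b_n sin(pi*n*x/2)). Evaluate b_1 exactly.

b_1 = 1/2 ∫_{-2}^{2} h(x) sin(pi*x/2) dx.
Split the integral at the breakpoints.
Directly, an antiderivative of (4) sin(pi*x/2) is -8*cos(pi*x/2)/pi; evaluating from -2 to 0: ∫_{-2}^{0} (4) sin(pi*x/2) dx = (-8/pi) - (8/pi) = -16/pi.
Directly, an antiderivative of (-6) sin(pi*x/2) is 12*cos(pi*x/2)/pi; evaluating from 0 to 2: ∫_{0}^{2} (-6) sin(pi*x/2) dx = (-12/pi) - (12/pi) = -24/pi.
Summing the pieces and multiplying by (1/2) gives b_1 = -20/pi.

-20/pi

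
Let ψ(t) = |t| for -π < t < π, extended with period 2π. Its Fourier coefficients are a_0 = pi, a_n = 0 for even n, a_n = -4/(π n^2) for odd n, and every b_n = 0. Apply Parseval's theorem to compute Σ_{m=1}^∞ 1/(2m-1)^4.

pi**4/96

Parseval: a_0^2/2 + Σ a_n^2 = (1/π) ∫_{-π}^{π} ψ(t)^2 dt = 2*pi**2/3.
Subtract a_0^2/2 = pi**2/2: Σ a_n^2 = pi**2/6.
Only odd n contribute, with a_n^2 = 16/(π^2 n^4), so Σ_{m≥1} 1/(2m-1)^4 = π^2·(pi**2/6)/16 = pi**4/96.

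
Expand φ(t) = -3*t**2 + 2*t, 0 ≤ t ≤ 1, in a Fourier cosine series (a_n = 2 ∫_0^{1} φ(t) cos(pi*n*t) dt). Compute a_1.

a_1 = 2 ∫_0^{1} (-3*t**2 + 2*t) cos(pi*t) dt.
Integrating by parts twice (tabular method), an antiderivative of (-3*t**2 + 2*t) cos(pi*t) is -3*t**2*sin(pi*t)/pi + 2*t*sin(pi*t)/pi - 6*t*cos(pi*t)/pi**2 + 6*sin(pi*t)/pi**3 + 2*cos(pi*t)/pi**2; evaluating from 0 to 1: ∫_{0}^{1} (-3*t**2 + 2*t) cos(pi*t) dt = (4/pi**2) - (2/pi**2) = 2/pi**2.
Hence a_1 = 2·(2/pi**2) = 4/pi**2.

4/pi**2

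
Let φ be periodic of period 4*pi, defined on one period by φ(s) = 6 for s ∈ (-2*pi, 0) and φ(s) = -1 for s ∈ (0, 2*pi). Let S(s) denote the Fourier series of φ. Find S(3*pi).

6

s = 3*pi differs from s = -pi by 1 full period(s), and the series is 4*pi-periodic.
φ is continuous at s = -pi with value 6, so the series converges to 6 there.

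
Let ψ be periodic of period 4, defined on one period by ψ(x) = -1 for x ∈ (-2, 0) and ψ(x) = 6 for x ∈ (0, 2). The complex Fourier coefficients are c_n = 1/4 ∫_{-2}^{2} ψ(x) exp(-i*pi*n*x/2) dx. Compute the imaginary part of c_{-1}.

7/pi

Since ψ is real-valued, Im(c_{-1}) = -1/4 ∫_{-2}^{2} ψ(x) sin(-pi*x/2) dx = b_{1}/2.
Split the integral at the breakpoints.
Directly, an antiderivative of (-1) sin(-pi*x/2) is -2*cos(pi*x/2)/pi; evaluating from -2 to 0: ∫_{-2}^{0} (-1) sin(-pi*x/2) dx = (-2/pi) - (2/pi) = -4/pi.
Directly, an antiderivative of (6) sin(-pi*x/2) is 12*cos(pi*x/2)/pi; evaluating from 0 to 2: ∫_{0}^{2} (6) sin(-pi*x/2) dx = (-12/pi) - (12/pi) = -24/pi.
So ∫_{-2}^{2} ψ(x) sin(-pi*x/2) dx = -28/pi.
Hence Im(c_{-1}) = (-1/4)·(-28/pi) = 7/pi.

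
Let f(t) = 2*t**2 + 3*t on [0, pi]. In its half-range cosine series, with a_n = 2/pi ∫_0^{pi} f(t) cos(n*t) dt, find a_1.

-8 - 12/pi

a_1 = 2/pi ∫_0^{pi} (2*t**2 + 3*t) cos(t) dt.
Integrating by parts twice (tabular method), an antiderivative of (2*t**2 + 3*t) cos(t) is 2*t**2*sin(t) + 3*t*sin(t) + 4*t*cos(t) - 4*sin(t) + 3*cos(t); evaluating from 0 to pi: ∫_{0}^{pi} (2*t**2 + 3*t) cos(t) dt = (-4*pi - 3) - (3) = -4*pi - 6.
Hence a_1 = (2/pi)·(-4*pi - 6) = -8 - 12/pi.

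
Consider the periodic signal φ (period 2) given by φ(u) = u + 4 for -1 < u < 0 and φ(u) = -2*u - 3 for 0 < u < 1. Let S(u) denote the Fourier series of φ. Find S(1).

-1

At u = 1 the one-sided limits are φ(1^-) = -5 and φ(1^+) = 3.
By Dirichlet's theorem the series converges to their average, [(-5) + (3)]/2 = -1.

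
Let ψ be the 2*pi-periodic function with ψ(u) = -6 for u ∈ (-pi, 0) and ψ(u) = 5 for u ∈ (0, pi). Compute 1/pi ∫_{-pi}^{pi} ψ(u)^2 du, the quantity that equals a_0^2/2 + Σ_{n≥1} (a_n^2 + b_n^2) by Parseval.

61

1/pi ∫_{-pi}^{pi} ψ(u)^2 du = 1/pi · (61*pi) = 61.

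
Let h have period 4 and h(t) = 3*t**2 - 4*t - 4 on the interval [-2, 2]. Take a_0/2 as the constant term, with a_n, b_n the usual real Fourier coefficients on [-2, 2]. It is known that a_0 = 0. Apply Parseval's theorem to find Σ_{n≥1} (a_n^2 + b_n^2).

1024/15

Parseval: a_0^2/2 + Σ_{n≥1} (a_n^2+b_n^2) = 1/2 ∫_{-2}^{2} h(t)^2 dt = 1024/15.
Subtract a_0^2/2 = 0: Σ (a_n^2+b_n^2) = 1024/15.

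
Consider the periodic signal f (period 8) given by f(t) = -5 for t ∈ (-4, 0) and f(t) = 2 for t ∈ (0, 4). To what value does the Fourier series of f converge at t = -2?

-5

f is continuous at t = -2 with value -5, so the series converges to -5 there.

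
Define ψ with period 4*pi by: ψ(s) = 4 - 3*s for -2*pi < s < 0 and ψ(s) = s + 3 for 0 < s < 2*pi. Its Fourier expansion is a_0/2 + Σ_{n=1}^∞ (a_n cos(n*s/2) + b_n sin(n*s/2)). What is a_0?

7 + 4*pi

a_0 = (1/(2*pi)) ∫_{-2*pi}^{2*pi} ψ(s) ds = (1/(2*pi)) · (2*pi*(7 + 4*pi)) = 7 + 4*pi.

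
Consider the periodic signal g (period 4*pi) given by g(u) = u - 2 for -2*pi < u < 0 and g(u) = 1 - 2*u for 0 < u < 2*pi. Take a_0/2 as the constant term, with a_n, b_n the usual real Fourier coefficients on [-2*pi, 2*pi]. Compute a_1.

12/pi

a_1 = (1/(2*pi)) ∫_{-2*pi}^{2*pi} g(u) cos(u/2) du.
Split the integral at the breakpoints.
Integrating by parts (boundary term plus one more integral), an antiderivative of (u - 2) cos(u/2) is 2*u*sin(u/2) - 4*sin(u/2) + 4*cos(u/2); evaluating from -2*pi to 0: ∫_{-2*pi}^{0} (u - 2) cos(u/2) du = (4) - (-4) = 8.
Integrating by parts (boundary term plus one more integral), an antiderivative of (1 - 2*u) cos(u/2) is -4*u*sin(u/2) + 2*sin(u/2) - 8*cos(u/2); evaluating from 0 to 2*pi: ∫_{0}^{2*pi} (1 - 2*u) cos(u/2) du = (8) - (-8) = 16.
Summing the pieces and multiplying by (1/(2*pi)) gives a_1 = 12/pi.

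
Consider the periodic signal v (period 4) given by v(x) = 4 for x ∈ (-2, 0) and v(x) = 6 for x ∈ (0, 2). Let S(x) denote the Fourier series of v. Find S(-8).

5

x = -8 differs from x = 0 by -2 full period(s), and the series is 4-periodic.
At x = 0 the one-sided limits are v(0^-) = 4 and v(0^+) = 6.
By Dirichlet's theorem the series converges to their average, [(4) + (6)]/2 = 5.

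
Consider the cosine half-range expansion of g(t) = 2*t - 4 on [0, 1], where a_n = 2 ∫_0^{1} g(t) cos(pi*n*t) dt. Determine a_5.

-8/(25*pi**2)

a_5 = 2 ∫_0^{1} (2*t - 4) cos(5*pi*t) dt.
Integrating by parts (boundary term plus one more integral), an antiderivative of (2*t - 4) cos(5*pi*t) is 2*t*sin(5*pi*t)/(5*pi) - 4*sin(5*pi*t)/(5*pi) + 2*cos(5*pi*t)/(25*pi**2); evaluating from 0 to 1: ∫_{0}^{1} (2*t - 4) cos(5*pi*t) dt = (-2/(25*pi**2)) - (2/(25*pi**2)) = -4/(25*pi**2).
Hence a_5 = 2·(-4/(25*pi**2)) = -8/(25*pi**2).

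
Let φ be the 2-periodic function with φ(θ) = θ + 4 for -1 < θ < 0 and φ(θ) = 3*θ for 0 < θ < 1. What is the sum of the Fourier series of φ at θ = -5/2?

θ = -5/2 differs from θ = -1/2 by -1 full period(s), and the series is 2-periodic.
φ is continuous at θ = -1/2 with value 7/2, so the series converges to 7/2 there.

7/2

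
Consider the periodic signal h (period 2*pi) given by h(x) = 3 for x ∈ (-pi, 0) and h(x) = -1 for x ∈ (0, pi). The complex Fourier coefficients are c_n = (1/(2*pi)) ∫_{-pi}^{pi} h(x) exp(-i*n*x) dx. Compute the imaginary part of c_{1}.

Since h is real-valued, Im(c_{1}) = -(1/(2*pi)) ∫_{-pi}^{pi} h(x) sin(x) dx = -b_{1}/2.
Split the integral at the breakpoints.
Directly, an antiderivative of (3) sin(x) is -3*cos(x); evaluating from -pi to 0: ∫_{-pi}^{0} (3) sin(x) dx = (-3) - (3) = -6.
Directly, an antiderivative of (-1) sin(x) is cos(x); evaluating from 0 to pi: ∫_{0}^{pi} (-1) sin(x) dx = (-1) - (1) = -2.
So ∫_{-pi}^{pi} h(x) sin(x) dx = -8.
Hence Im(c_{1}) = (-1/(2*pi))·(-8) = 4/pi.

4/pi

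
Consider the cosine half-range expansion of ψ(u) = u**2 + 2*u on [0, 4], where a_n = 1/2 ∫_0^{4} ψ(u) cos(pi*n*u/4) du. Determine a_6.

a_6 = 1/2 ∫_0^{4} (u**2 + 2*u) cos(3*pi*u/2) du.
Integrating by parts twice (tabular method), an antiderivative of (u**2 + 2*u) cos(3*pi*u/2) is 2*u**2*sin(3*pi*u/2)/(3*pi) + 4*u*sin(3*pi*u/2)/(3*pi) + 8*u*cos(3*pi*u/2)/(9*pi**2) - 16*sin(3*pi*u/2)/(27*pi**3) + 8*cos(3*pi*u/2)/(9*pi**2); evaluating from 0 to 4: ∫_{0}^{4} (u**2 + 2*u) cos(3*pi*u/2) du = (40/(9*pi**2)) - (8/(9*pi**2)) = 32/(9*pi**2).
Hence a_6 = (1/2)·(32/(9*pi**2)) = 16/(9*pi**2).

16/(9*pi**2)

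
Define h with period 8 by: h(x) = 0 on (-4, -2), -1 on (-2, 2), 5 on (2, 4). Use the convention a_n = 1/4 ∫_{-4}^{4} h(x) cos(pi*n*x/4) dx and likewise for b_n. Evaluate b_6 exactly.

-5/(3*pi)

b_6 = 1/4 ∫_{-4}^{4} h(x) sin(3*pi*x/2) dx.
Split the integral at the breakpoints.
∫_{-4}^{-2} (0) sin(3*pi*x/2) dx = 0.
Directly, an antiderivative of (-1) sin(3*pi*x/2) is 2*cos(3*pi*x/2)/(3*pi); evaluating from -2 to 2: ∫_{-2}^{2} (-1) sin(3*pi*x/2) dx = (-2/(3*pi)) - (-2/(3*pi)) = 0.
Directly, an antiderivative of (5) sin(3*pi*x/2) is -10*cos(3*pi*x/2)/(3*pi); evaluating from 2 to 4: ∫_{2}^{4} (5) sin(3*pi*x/2) dx = (-10/(3*pi)) - (10/(3*pi)) = -20/(3*pi).
Summing the pieces and multiplying by (1/4) gives b_6 = -5/(3*pi).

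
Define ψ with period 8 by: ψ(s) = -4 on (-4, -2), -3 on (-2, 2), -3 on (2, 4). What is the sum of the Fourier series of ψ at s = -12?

s = -12 differs from s = -4 by -1 full period(s), and the series is 8-periodic.
At s = -4 the one-sided limits are ψ(-4^-) = -3 and ψ(-4^+) = -4.
By Dirichlet's theorem the series converges to their average, [(-3) + (-4)]/2 = -7/2.

-7/2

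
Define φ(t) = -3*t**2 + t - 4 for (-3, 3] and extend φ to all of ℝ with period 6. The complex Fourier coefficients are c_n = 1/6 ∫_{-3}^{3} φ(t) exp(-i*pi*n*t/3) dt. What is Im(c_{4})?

3/(4*pi)

Since φ is real-valued, Im(c_{4}) = -1/6 ∫_{-3}^{3} φ(t) sin(4*pi*t/3) dt = -b_{4}/2.
Integrating by parts twice (tabular method), an antiderivative of (-3*t**2 + t - 4) sin(4*pi*t/3) is 9*t**2*cos(4*pi*t/3)/(4*pi) - 27*t*sin(4*pi*t/3)/(8*pi**2) - 3*t*cos(4*pi*t/3)/(4*pi) + 9*sin(4*pi*t/3)/(16*pi**2) - 81*cos(4*pi*t/3)/(32*pi**3) + 3*cos(4*pi*t/3)/pi; evaluating from -3 to 3: ∫_{-3}^{3} (-3*t**2 + t - 4) sin(4*pi*t/3) dt = (-81/(32*pi**3) + 21/pi) - (3*(-27 + 272*pi**2)/(32*pi**3)) = -9/(2*pi).
Hence Im(c_{4}) = (-1/6)·(-9/(2*pi)) = 3/(4*pi).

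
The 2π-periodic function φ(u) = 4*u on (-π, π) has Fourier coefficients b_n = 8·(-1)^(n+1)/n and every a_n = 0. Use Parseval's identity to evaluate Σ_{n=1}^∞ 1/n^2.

pi**2/6

Parseval: Σ b_n^2 = (1/π) ∫_{-π}^{π} φ(u)^2 du = 32*pi**2/3.
Σ b_n^2 = Σ 64/n^2, so Σ 1/n^2 = (32*pi**2/3)/64 = pi**2/6.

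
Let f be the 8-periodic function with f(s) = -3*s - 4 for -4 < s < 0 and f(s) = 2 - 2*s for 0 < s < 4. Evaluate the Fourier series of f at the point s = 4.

At s = 4 the one-sided limits are f(4^-) = -6 and f(4^+) = 8.
By Dirichlet's theorem the series converges to their average, [(-6) + (8)]/2 = 1.

1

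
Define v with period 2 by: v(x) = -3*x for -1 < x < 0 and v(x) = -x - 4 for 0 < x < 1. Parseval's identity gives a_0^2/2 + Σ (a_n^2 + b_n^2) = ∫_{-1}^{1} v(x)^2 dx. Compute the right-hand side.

70/3

∫_{-1}^{1} v(x)^2 dx = 70/3.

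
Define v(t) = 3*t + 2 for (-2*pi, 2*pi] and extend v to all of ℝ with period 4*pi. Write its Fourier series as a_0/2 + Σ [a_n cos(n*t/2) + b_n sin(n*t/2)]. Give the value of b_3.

b_3 = (1/(2*pi)) ∫_{-2*pi}^{2*pi} v(t) sin(3*t/2) dt.
Integrating by parts (boundary term plus one more integral), an antiderivative of (3*t + 2) sin(3*t/2) is -2*t*cos(3*t/2) + 4*sin(3*t/2)/3 - 4*cos(3*t/2)/3; evaluating from -2*pi to 2*pi: ∫_{-2*pi}^{2*pi} (3*t + 2) sin(3*t/2) dt = (4/3 + 4*pi) - (4/3 - 4*pi) = 8*pi.
Hence b_3 = (1/(2*pi))·(8*pi) = 4.

4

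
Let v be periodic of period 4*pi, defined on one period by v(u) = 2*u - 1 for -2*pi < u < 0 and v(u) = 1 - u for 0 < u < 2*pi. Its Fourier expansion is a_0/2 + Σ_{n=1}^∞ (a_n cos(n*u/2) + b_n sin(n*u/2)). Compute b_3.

b_3 = (1/(2*pi)) ∫_{-2*pi}^{2*pi} v(u) sin(3*u/2) du.
Split the integral at the breakpoints.
Integrating by parts (boundary term plus one more integral), an antiderivative of (2*u - 1) sin(3*u/2) is -4*u*cos(3*u/2)/3 + 8*sin(3*u/2)/9 + 2*cos(3*u/2)/3; evaluating from -2*pi to 0: ∫_{-2*pi}^{0} (2*u - 1) sin(3*u/2) du = (2/3) - (-8*pi/3 - 2/3) = 4/3 + 8*pi/3.
Integrating by parts (boundary term plus one more integral), an antiderivative of (1 - u) sin(3*u/2) is 2*u*cos(3*u/2)/3 - 4*sin(3*u/2)/9 - 2*cos(3*u/2)/3; evaluating from 0 to 2*pi: ∫_{0}^{2*pi} (1 - u) sin(3*u/2) du = (2/3 - 4*pi/3) - (-2/3) = 4/3 - 4*pi/3.
Summing the pieces and multiplying by (1/(2*pi)) gives b_3 = 2*(2 + pi)/(3*pi).

2*(2 + pi)/(3*pi)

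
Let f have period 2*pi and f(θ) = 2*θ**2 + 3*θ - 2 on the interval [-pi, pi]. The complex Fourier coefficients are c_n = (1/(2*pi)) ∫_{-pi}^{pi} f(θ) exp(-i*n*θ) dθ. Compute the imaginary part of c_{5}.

-3/5

Since f is real-valued, Im(c_{5}) = -(1/(2*pi)) ∫_{-pi}^{pi} f(θ) sin(5*θ) dθ = -b_{5}/2.
Integrating by parts twice (tabular method), an antiderivative of (2*θ**2 + 3*θ - 2) sin(5*θ) is -2*θ**2*cos(5*θ)/5 + 4*θ*sin(5*θ)/25 - 3*θ*cos(5*θ)/5 + 3*sin(5*θ)/25 + 54*cos(5*θ)/125; evaluating from -pi to pi: ∫_{-pi}^{pi} (2*θ**2 + 3*θ - 2) sin(5*θ) dθ = (-54/125 + 3*pi/5 + 2*pi**2/5) - (-3*pi/5 - 54/125 + 2*pi**2/5) = 6*pi/5.
Hence Im(c_{5}) = (-1/(2*pi))·(6*pi/5) = -3/5.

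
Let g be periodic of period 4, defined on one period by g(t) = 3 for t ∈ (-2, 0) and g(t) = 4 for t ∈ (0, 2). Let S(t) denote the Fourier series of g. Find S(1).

4

g is continuous at t = 1 with value 4, so the series converges to 4 there.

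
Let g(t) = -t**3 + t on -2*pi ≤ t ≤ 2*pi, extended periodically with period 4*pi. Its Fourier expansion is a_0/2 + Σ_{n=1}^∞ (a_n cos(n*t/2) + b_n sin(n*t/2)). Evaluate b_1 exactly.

b_1 = (1/(2*pi)) ∫_{-2*pi}^{2*pi} g(t) sin(t/2) dt.
g is odd and sin(t/2) is odd, so the integrand is even and b_1 = 1/pi ∫_0^{2*pi} g(t) sin(t/2) dt.
Integrating by parts three times (tabular method), an antiderivative of (-t**3 + t) sin(t/2) is 2*t**3*cos(t/2) - 12*t**2*sin(t/2) - 50*t*cos(t/2) + 100*sin(t/2); evaluating from 0 to 2*pi: ∫_{0}^{2*pi} (-t**3 + t) sin(t/2) dt = (-16*pi**3 + 100*pi) - (0) = -16*pi**3 + 100*pi.
Hence b_1 = (1/pi)·(-16*pi**3 + 100*pi) = 100 - 16*pi**2.

100 - 16*pi**2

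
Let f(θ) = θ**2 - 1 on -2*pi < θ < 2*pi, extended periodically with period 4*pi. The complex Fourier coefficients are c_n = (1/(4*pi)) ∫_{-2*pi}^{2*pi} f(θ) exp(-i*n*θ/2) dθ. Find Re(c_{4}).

1/2

Since f is real-valued, Re(c_{4}) = (1/(4*pi)) ∫_{-2*pi}^{2*pi} f(θ) cos(2*θ) dθ = a_{4}/2.
f is even and cos(2*θ) is even, so the integrand is even: ∫_{-2*pi}^{2*pi} f(θ) cos(2*θ) dθ = 2∫_0^{2*pi} f(θ) cos(2*θ) dθ.
Integrating by parts twice (tabular method), an antiderivative of (θ**2 - 1) cos(2*θ) is θ**2*sin(2*θ)/2 + θ*cos(2*θ)/2 - 3*sin(2*θ)/4; evaluating from 0 to 2*pi: ∫_{0}^{2*pi} (θ**2 - 1) cos(2*θ) dθ = (pi) - (0) = pi.
So ∫_{-2*pi}^{2*pi} f(θ) cos(2*θ) dθ = 2*pi.
Hence Re(c_{4}) = (1/(4*pi))·(2*pi) = 1/2.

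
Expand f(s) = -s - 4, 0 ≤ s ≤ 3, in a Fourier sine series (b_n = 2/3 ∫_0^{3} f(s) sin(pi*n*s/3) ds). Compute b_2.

3/pi

b_2 = 2/3 ∫_0^{3} (-s - 4) sin(2*pi*s/3) ds.
Integrating by parts (boundary term plus one more integral), an antiderivative of (-s - 4) sin(2*pi*s/3) is 3*s*cos(2*pi*s/3)/(2*pi) - 9*sin(2*pi*s/3)/(4*pi**2) + 6*cos(2*pi*s/3)/pi; evaluating from 0 to 3: ∫_{0}^{3} (-s - 4) sin(2*pi*s/3) ds = (21/(2*pi)) - (6/pi) = 9/(2*pi).
Hence b_2 = (2/3)·(9/(2*pi)) = 3/pi.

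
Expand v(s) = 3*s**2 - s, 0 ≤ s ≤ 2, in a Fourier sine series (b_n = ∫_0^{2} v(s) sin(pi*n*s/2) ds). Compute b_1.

-96/pi**3 + 20/pi

b_1 = ∫_0^{2} (3*s**2 - s) sin(pi*s/2) ds.
Integrating by parts twice (tabular method), an antiderivative of (3*s**2 - s) sin(pi*s/2) is -6*s**2*cos(pi*s/2)/pi + 24*s*sin(pi*s/2)/pi**2 + 2*s*cos(pi*s/2)/pi - 4*sin(pi*s/2)/pi**2 + 48*cos(pi*s/2)/pi**3; evaluating from 0 to 2: ∫_{0}^{2} (3*s**2 - s) sin(pi*s/2) ds = (-48/pi**3 + 20/pi) - (48/pi**3) = -96/pi**3 + 20/pi.
Hence b_1 = -96/pi**3 + 20/pi.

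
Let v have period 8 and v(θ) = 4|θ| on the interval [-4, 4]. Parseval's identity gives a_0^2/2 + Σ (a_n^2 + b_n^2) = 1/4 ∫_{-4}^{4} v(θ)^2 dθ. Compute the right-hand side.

1/4 ∫_{-4}^{4} v(θ)^2 dθ = 1/4 · (2048/3) = 512/3.

512/3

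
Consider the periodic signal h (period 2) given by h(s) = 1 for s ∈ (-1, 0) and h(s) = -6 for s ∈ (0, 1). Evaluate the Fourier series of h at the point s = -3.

s = -3 differs from s = 1 by -2 full period(s), and the series is 2-periodic.
At s = 1 the one-sided limits are h(1^-) = -6 and h(1^+) = 1.
By Dirichlet's theorem the series converges to their average, [(-6) + (1)]/2 = -5/2.

-5/2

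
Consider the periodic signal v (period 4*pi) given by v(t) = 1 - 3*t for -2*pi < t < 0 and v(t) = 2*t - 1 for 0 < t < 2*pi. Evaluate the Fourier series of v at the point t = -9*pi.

1 + 3*pi

t = -9*pi differs from t = -pi by -2 full period(s), and the series is 4*pi-periodic.
v is continuous at t = -pi with value 1 + 3*pi, so the series converges to 1 + 3*pi there.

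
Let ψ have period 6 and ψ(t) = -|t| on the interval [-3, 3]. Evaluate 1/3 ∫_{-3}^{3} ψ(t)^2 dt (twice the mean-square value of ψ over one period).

6

1/3 ∫_{-3}^{3} ψ(t)^2 dt = 1/3 · (18) = 6.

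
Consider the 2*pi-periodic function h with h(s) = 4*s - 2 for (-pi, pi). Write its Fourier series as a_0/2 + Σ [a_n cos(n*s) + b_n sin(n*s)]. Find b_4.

b_4 = 1/pi ∫_{-pi}^{pi} h(s) sin(4*s) ds.
Integrating by parts (boundary term plus one more integral), an antiderivative of (4*s - 2) sin(4*s) is -s*cos(4*s) + sin(4*s)/4 + cos(4*s)/2; evaluating from -pi to pi: ∫_{-pi}^{pi} (4*s - 2) sin(4*s) ds = (1/2 - pi) - (1/2 + pi) = -2*pi.
Hence b_4 = (1/pi)·(-2*pi) = -2.

-2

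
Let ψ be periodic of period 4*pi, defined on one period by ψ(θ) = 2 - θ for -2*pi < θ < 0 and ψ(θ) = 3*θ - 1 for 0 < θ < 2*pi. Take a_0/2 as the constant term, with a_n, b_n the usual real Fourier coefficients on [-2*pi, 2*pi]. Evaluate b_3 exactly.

4/3 - 2/pi

b_3 = (1/(2*pi)) ∫_{-2*pi}^{2*pi} ψ(θ) sin(3*θ/2) dθ.
Split the integral at the breakpoints.
Integrating by parts (boundary term plus one more integral), an antiderivative of (2 - θ) sin(3*θ/2) is 2*θ*cos(3*θ/2)/3 - 4*sin(3*θ/2)/9 - 4*cos(3*θ/2)/3; evaluating from -2*pi to 0: ∫_{-2*pi}^{0} (2 - θ) sin(3*θ/2) dθ = (-4/3) - (4/3 + 4*pi/3) = -4*pi/3 - 8/3.
Integrating by parts (boundary term plus one more integral), an antiderivative of (3*θ - 1) sin(3*θ/2) is -2*θ*cos(3*θ/2) + 4*sin(3*θ/2)/3 + 2*cos(3*θ/2)/3; evaluating from 0 to 2*pi: ∫_{0}^{2*pi} (3*θ - 1) sin(3*θ/2) dθ = (-2/3 + 4*pi) - (2/3) = -4/3 + 4*pi.
Summing the pieces and multiplying by (1/(2*pi)) gives b_3 = 4/3 - 2/pi.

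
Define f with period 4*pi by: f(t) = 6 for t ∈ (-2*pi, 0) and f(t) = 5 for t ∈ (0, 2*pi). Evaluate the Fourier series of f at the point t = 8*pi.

11/2

t = 8*pi differs from t = 0 by 2 full period(s), and the series is 4*pi-periodic.
At t = 0 the one-sided limits are f(0^-) = 6 and f(0^+) = 5.
By Dirichlet's theorem the series converges to their average, [(6) + (5)]/2 = 11/2.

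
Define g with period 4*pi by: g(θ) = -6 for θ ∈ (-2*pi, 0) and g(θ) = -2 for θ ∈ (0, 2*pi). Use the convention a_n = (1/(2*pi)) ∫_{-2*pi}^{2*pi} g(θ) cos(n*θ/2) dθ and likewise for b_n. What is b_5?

b_5 = (1/(2*pi)) ∫_{-2*pi}^{2*pi} g(θ) sin(5*θ/2) dθ.
Split the integral at the breakpoints.
Directly, an antiderivative of (-6) sin(5*θ/2) is 12*cos(5*θ/2)/5; evaluating from -2*pi to 0: ∫_{-2*pi}^{0} (-6) sin(5*θ/2) dθ = (12/5) - (-12/5) = 24/5.
Directly, an antiderivative of (-2) sin(5*θ/2) is 4*cos(5*θ/2)/5; evaluating from 0 to 2*pi: ∫_{0}^{2*pi} (-2) sin(5*θ/2) dθ = (-4/5) - (4/5) = -8/5.
Summing the pieces and multiplying by (1/(2*pi)) gives b_5 = 8/(5*pi).

8/(5*pi)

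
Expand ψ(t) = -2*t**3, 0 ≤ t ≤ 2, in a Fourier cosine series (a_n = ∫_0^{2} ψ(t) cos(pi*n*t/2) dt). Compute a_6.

-8/(3*pi**2)

a_6 = ∫_0^{2} (-2*t**3) cos(3*pi*t) dt.
Integrating by parts three times (tabular method), an antiderivative of (-2*t**3) cos(3*pi*t) is -2*t**3*sin(3*pi*t)/(3*pi) - 2*t**2*cos(3*pi*t)/(3*pi**2) + 4*t*sin(3*pi*t)/(9*pi**3) + 4*cos(3*pi*t)/(27*pi**4); evaluating from 0 to 2: ∫_{0}^{2} (-2*t**3) cos(3*pi*t) dt = (4*(1 - 18*pi**2)/(27*pi**4)) - (4/(27*pi**4)) = -8/(3*pi**2).
Hence a_6 = -8/(3*pi**2).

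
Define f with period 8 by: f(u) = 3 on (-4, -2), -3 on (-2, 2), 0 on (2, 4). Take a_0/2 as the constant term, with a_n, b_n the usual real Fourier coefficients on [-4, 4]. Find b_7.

-3/(7*pi)

b_7 = 1/4 ∫_{-4}^{4} f(u) sin(7*pi*u/4) du.
Split the integral at the breakpoints.
Directly, an antiderivative of (3) sin(7*pi*u/4) is -12*cos(7*pi*u/4)/(7*pi); evaluating from -4 to -2: ∫_{-4}^{-2} (3) sin(7*pi*u/4) du = (0) - (12/(7*pi)) = -12/(7*pi).
Directly, an antiderivative of (-3) sin(7*pi*u/4) is 12*cos(7*pi*u/4)/(7*pi); evaluating from -2 to 2: ∫_{-2}^{2} (-3) sin(7*pi*u/4) du = (0) - (0) = 0.
∫_{2}^{4} (0) sin(7*pi*u/4) du = 0.
Summing the pieces and multiplying by (1/4) gives b_7 = -3/(7*pi).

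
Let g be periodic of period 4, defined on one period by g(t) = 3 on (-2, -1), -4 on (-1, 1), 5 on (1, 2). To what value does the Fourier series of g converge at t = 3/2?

5

g is continuous at t = 3/2 with value 5, so the series converges to 5 there.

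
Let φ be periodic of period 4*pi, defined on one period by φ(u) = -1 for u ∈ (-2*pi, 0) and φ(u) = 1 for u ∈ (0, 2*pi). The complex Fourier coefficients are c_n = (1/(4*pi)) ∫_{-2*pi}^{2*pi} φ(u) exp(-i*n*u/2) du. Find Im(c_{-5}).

Since φ is real-valued, Im(c_{-5}) = -(1/(4*pi)) ∫_{-2*pi}^{2*pi} φ(u) sin(-5*u/2) du = b_{5}/2.
φ is odd and sin(-5*u/2) is odd, so the integrand is even: ∫_{-2*pi}^{2*pi} φ(u) sin(-5*u/2) du = 2∫_0^{2*pi} φ(u) sin(-5*u/2) du.
Directly, an antiderivative of (1) sin(-5*u/2) is 2*cos(5*u/2)/5; evaluating from 0 to 2*pi: ∫_{0}^{2*pi} (1) sin(-5*u/2) du = (-2/5) - (2/5) = -4/5.
So ∫_{-2*pi}^{2*pi} φ(u) sin(-5*u/2) du = -8/5.
Hence Im(c_{-5}) = (-1/(4*pi))·(-8/5) = 2/(5*pi).

2/(5*pi)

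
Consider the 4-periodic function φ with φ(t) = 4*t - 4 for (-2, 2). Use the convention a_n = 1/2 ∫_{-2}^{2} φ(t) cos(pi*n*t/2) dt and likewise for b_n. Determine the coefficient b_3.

b_3 = 1/2 ∫_{-2}^{2} φ(t) sin(3*pi*t/2) dt.
Integrating by parts (boundary term plus one more integral), an antiderivative of (4*t - 4) sin(3*pi*t/2) is -8*t*cos(3*pi*t/2)/(3*pi) + 16*sin(3*pi*t/2)/(9*pi**2) + 8*cos(3*pi*t/2)/(3*pi); evaluating from -2 to 2: ∫_{-2}^{2} (4*t - 4) sin(3*pi*t/2) dt = (8/(3*pi)) - (-8/pi) = 32/(3*pi).
Hence b_3 = (1/2)·(32/(3*pi)) = 16/(3*pi).

16/(3*pi)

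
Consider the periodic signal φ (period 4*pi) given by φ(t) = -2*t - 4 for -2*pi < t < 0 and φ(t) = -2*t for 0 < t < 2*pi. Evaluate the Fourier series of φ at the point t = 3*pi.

t = 3*pi differs from t = -pi by 1 full period(s), and the series is 4*pi-periodic.
φ is continuous at t = -pi with value -4 + 2*pi, so the series converges to -4 + 2*pi there.

-4 + 2*pi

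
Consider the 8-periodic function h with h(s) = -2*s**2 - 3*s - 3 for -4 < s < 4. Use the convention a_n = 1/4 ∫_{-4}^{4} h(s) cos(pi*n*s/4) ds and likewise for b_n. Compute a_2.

-32/pi**2

a_2 = 1/4 ∫_{-4}^{4} h(s) cos(pi*s/2) ds.
Integrating by parts twice (tabular method), an antiderivative of (-2*s**2 - 3*s - 3) cos(pi*s/2) is -4*s**2*sin(pi*s/2)/pi - 6*s*sin(pi*s/2)/pi - 16*s*cos(pi*s/2)/pi**2 - 6*sin(pi*s/2)/pi + 32*sin(pi*s/2)/pi**3 - 12*cos(pi*s/2)/pi**2; evaluating from -4 to 4: ∫_{-4}^{4} (-2*s**2 - 3*s - 3) cos(pi*s/2) ds = (-76/pi**2) - (52/pi**2) = -128/pi**2.
Hence a_2 = (1/4)·(-128/pi**2) = -32/pi**2.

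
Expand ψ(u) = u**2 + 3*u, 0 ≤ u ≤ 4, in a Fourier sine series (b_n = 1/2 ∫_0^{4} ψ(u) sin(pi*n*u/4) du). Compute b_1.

-128/pi**3 + 56/pi

b_1 = 1/2 ∫_0^{4} (u**2 + 3*u) sin(pi*u/4) du.
Integrating by parts twice (tabular method), an antiderivative of (u**2 + 3*u) sin(pi*u/4) is -4*u**2*cos(pi*u/4)/pi + 32*u*sin(pi*u/4)/pi**2 - 12*u*cos(pi*u/4)/pi + 48*sin(pi*u/4)/pi**2 + 128*cos(pi*u/4)/pi**3; evaluating from 0 to 4: ∫_{0}^{4} (u**2 + 3*u) sin(pi*u/4) du = (-128/pi**3 + 112/pi) - (128/pi**3) = -256/pi**3 + 112/pi.
Hence b_1 = (1/2)·(-256/pi**3 + 112/pi) = -128/pi**3 + 56/pi.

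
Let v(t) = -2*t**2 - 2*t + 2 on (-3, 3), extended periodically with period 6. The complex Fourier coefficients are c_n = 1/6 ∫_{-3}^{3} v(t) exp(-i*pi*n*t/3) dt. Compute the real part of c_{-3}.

4/pi**2

Since v is real-valued, Re(c_{-3}) = 1/6 ∫_{-3}^{3} v(t) cos(-pi*t) dt = a_{3}/2.
Integrating by parts twice (tabular method), an antiderivative of (-2*t**2 - 2*t + 2) cos(-pi*t) is -2*t**2*sin(pi*t)/pi - 2*t*sin(pi*t)/pi - 4*t*cos(pi*t)/pi**2 + 4*sin(pi*t)/pi**3 + 2*sin(pi*t)/pi - 2*cos(pi*t)/pi**2; evaluating from -3 to 3: ∫_{-3}^{3} (-2*t**2 - 2*t + 2) cos(-pi*t) dt = (14/pi**2) - (-10/pi**2) = 24/pi**2.
Hence Re(c_{-3}) = (1/6)·(24/pi**2) = 4/pi**2.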